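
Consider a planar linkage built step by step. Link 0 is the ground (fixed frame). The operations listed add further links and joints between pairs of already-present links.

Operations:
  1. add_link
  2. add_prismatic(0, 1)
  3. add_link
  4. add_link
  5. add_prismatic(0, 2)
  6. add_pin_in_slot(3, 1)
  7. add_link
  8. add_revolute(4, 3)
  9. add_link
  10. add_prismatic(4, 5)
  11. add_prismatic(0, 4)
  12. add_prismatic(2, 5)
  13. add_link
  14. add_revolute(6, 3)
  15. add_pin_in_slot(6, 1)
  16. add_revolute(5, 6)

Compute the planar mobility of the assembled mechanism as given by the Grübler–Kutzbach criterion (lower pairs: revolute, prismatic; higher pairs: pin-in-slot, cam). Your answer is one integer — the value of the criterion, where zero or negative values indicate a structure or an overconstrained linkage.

L=1 J1=0 J2=0
add link → L=2 J1=0 J2=0
P@0,1 dof=1 J1 → L=2 J1=1 J2=0
add link → L=3 J1=1 J2=0
add link → L=4 J1=1 J2=0
P@0,2 dof=1 J1 → L=4 J1=2 J2=0
PS@3,1 dof=2 J2 → L=4 J1=2 J2=1
add link → L=5 J1=2 J2=1
R@4,3 dof=1 J1 → L=5 J1=3 J2=1
add link → L=6 J1=3 J2=1
P@4,5 dof=1 J1 → L=6 J1=4 J2=1
P@0,4 dof=1 J1 → L=6 J1=5 J2=1
P@2,5 dof=1 J1 → L=6 J1=6 J2=1
add link → L=7 J1=6 J2=1
R@6,3 dof=1 J1 → L=7 J1=7 J2=1
PS@6,1 dof=2 J2 → L=7 J1=7 J2=2
R@5,6 dof=1 J1 → L=7 J1=8 J2=2
M=3(L−1)−2J1−J2=3·6−2·8−2=0

M = 0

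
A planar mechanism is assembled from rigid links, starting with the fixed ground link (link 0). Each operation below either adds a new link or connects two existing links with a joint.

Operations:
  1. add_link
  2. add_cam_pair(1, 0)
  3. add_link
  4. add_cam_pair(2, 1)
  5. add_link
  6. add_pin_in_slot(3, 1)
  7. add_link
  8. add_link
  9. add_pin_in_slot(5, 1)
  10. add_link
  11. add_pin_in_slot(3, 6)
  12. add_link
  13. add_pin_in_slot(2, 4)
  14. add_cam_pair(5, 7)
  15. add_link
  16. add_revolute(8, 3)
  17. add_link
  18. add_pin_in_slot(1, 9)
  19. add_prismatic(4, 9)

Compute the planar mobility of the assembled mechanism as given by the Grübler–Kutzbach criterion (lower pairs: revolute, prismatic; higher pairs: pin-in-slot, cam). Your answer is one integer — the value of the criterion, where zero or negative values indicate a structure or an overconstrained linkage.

[1;0;0] (link 0 is ground)
L+ [2;0;0]
C(1,0)∈J2 [2;0;1]
L+ [3;0;1]
C(2,1)∈J2 [3;0;2]
L+ [4;0;2]
PS(3,1)∈J2 [4;0;3]
L+ [5;0;3]
L+ [6;0;3]
PS(5,1)∈J2 [6;0;4]
L+ [7;0;4]
PS(3,6)∈J2 [7;0;5]
L+ [8;0;5]
PS(2,4)∈J2 [8;0;6]
C(5,7)∈J2 [8;0;7]
L+ [9;0;7]
R(8,3)∈J1 [9;1;7]
L+ [10;1;7]
PS(1,9)∈J2 [10;1;8]
P(4,9)∈J1 [10;2;8]
mobility = 27 − 4 − 8 = 15

M = 15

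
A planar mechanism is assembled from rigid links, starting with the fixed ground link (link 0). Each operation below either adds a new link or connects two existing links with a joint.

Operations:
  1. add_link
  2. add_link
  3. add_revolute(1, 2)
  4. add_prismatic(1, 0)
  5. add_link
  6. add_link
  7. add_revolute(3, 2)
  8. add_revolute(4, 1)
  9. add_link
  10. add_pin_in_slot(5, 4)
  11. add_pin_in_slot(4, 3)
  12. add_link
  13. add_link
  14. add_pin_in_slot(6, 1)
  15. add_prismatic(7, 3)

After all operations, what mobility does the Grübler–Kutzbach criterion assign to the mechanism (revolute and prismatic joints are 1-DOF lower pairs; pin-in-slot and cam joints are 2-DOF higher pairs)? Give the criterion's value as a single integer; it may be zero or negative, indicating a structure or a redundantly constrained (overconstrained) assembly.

(L,J1,J2)=(1,0,0); link0 fixed
link1: (2,0,0)
link2: (3,0,0)
R 1-2 [J1]: (3,1,0)
P 1-0 [J1]: (3,2,0)
link3: (4,2,0)
link4: (5,2,0)
R 3-2 [J1]: (5,3,0)
R 4-1 [J1]: (5,4,0)
link5: (6,4,0)
PS 5-4 [J2]: (6,4,1)
PS 4-3 [J2]: (6,4,2)
link6: (7,4,2)
link7: (8,4,2)
PS 6-1 [J2]: (8,4,3)
P 7-3 [J1]: (8,5,3)
Grübler: 3·7 − 2·5 − 3 = 8

M = 8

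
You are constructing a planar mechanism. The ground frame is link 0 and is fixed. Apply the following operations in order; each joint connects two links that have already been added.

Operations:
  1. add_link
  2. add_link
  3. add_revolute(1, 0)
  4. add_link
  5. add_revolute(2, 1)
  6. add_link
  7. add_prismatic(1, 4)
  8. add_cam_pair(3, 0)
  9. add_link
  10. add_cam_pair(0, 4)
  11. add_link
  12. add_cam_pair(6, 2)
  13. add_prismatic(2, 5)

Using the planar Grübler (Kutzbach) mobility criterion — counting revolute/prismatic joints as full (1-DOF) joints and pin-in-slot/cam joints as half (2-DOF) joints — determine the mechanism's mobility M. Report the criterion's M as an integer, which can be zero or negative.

M = 7

[1;0;0] (link 0 is ground)
L+ [2;0;0]
L+ [3;0;0]
R(1,0)∈J1 [3;1;0]
L+ [4;1;0]
R(2,1)∈J1 [4;2;0]
L+ [5;2;0]
P(1,4)∈J1 [5;3;0]
C(3,0)∈J2 [5;3;1]
L+ [6;3;1]
C(0,4)∈J2 [6;3;2]
L+ [7;3;2]
C(6,2)∈J2 [7;3;3]
P(2,5)∈J1 [7;4;3]
mobility = 18 − 8 − 3 = 7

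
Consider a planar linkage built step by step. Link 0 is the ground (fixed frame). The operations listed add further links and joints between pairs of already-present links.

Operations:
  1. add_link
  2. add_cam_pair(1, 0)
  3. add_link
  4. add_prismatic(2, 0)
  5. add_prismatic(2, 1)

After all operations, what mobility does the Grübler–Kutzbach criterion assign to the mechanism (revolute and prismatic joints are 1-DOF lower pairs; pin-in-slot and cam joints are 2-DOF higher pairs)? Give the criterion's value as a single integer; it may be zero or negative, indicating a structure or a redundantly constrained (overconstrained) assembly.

M = 1

ground; <1,0,0>
#1 <2,0,0>
C:1↔0 J2 <2,0,1>
#2 <3,0,1>
P:2↔0 J1 <3,1,1>
P:2↔1 J1 <3,2,1>
3×2 − 2×2 − 1×1 = 1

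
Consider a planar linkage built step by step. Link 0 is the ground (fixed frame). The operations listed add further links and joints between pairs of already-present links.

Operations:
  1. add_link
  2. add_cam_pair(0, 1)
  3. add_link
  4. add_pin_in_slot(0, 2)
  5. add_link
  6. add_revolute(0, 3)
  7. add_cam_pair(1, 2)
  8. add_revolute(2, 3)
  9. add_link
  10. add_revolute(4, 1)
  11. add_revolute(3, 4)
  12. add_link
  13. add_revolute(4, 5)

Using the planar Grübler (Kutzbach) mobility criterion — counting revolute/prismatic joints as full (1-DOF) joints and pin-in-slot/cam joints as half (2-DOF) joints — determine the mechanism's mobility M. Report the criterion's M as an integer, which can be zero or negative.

link 0 = ground. State L|J1|J2 = 1|0|0
+link1  2|0|0
C(0,1) f=2→J2  2|0|1
+link2  3|0|1
PS(0,2) f=2→J2  3|0|2
+link3  4|0|2
R(0,3) f=1→J1  4|1|2
C(1,2) f=2→J2  4|1|3
R(2,3) f=1→J1  4|2|3
+link4  5|2|3
R(4,1) f=1→J1  5|3|3
R(3,4) f=1→J1  5|4|3
+link5  6|4|3
R(4,5) f=1→J1  6|5|3
M = 3(6−1)−2·5−3 = 15−10−3 = 2

M = 2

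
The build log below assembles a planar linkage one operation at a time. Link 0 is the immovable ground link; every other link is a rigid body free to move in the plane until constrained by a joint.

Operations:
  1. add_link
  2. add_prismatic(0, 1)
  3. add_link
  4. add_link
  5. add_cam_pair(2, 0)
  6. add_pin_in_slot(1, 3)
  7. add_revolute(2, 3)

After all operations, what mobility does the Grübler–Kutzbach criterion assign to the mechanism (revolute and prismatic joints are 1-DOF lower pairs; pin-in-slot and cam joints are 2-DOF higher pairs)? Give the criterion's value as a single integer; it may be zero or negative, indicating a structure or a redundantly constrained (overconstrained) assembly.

M = 3

link 0 = ground. State L|J1|J2 = 1|0|0
+link1  2|0|0
P(0,1) f=1→J1  2|1|0
+link2  3|1|0
+link3  4|1|0
C(2,0) f=2→J2  4|1|1
PS(1,3) f=2→J2  4|1|2
R(2,3) f=1→J1  4|2|2
M = 3(4−1)−2·2−2 = 9−4−2 = 3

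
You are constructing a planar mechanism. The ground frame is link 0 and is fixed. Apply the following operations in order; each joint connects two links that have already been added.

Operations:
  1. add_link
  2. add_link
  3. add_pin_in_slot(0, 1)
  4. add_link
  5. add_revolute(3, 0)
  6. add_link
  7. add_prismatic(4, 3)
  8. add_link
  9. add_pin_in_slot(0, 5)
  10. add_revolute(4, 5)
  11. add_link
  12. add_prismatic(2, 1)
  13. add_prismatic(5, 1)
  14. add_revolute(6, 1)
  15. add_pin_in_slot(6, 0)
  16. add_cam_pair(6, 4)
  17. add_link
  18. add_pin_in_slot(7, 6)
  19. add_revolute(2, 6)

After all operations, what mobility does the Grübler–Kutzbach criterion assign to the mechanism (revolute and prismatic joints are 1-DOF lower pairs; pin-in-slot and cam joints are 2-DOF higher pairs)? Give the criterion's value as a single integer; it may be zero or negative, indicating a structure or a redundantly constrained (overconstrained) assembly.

M = 2

ground; <1,0,0>
#1 <2,0,0>
#2 <3,0,0>
PS:0↔1 J2 <3,0,1>
#3 <4,0,1>
R:3↔0 J1 <4,1,1>
#4 <5,1,1>
P:4↔3 J1 <5,2,1>
#5 <6,2,1>
PS:0↔5 J2 <6,2,2>
R:4↔5 J1 <6,3,2>
#6 <7,3,2>
P:2↔1 J1 <7,4,2>
P:5↔1 J1 <7,5,2>
R:6↔1 J1 <7,6,2>
PS:6↔0 J2 <7,6,3>
C:6↔4 J2 <7,6,4>
#7 <8,6,4>
PS:7↔6 J2 <8,6,5>
R:2↔6 J1 <8,7,5>
3×7 − 2×7 − 1×5 = 2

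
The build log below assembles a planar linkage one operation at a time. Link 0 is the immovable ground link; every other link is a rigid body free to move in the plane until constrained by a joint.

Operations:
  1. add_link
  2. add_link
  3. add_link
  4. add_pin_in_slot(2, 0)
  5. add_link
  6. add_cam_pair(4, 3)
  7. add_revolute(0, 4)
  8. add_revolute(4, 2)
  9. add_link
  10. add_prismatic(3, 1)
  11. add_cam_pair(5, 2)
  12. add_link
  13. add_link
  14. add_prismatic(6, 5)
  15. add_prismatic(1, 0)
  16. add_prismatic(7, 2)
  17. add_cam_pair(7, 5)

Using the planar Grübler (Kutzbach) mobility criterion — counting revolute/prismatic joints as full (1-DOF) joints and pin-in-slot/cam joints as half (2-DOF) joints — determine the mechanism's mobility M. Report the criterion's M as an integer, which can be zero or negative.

M = 5

link 0 = ground. State L|J1|J2 = 1|0|0
+link1  2|0|0
+link2  3|0|0
+link3  4|0|0
PS(2,0) f=2→J2  4|0|1
+link4  5|0|1
C(4,3) f=2→J2  5|0|2
R(0,4) f=1→J1  5|1|2
R(4,2) f=1→J1  5|2|2
+link5  6|2|2
P(3,1) f=1→J1  6|3|2
C(5,2) f=2→J2  6|3|3
+link6  7|3|3
+link7  8|3|3
P(6,5) f=1→J1  8|4|3
P(1,0) f=1→J1  8|5|3
P(7,2) f=1→J1  8|6|3
C(7,5) f=2→J2  8|6|4
M = 3(8−1)−2·6−4 = 21−12−4 = 5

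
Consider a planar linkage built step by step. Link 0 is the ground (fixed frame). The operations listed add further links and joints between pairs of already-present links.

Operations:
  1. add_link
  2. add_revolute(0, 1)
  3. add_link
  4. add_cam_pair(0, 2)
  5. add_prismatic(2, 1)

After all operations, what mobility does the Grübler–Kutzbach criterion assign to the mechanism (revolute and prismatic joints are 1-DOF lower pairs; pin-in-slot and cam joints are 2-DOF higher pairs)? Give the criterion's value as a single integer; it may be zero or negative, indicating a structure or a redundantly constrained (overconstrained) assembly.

M = 1

L=1 J1=0 J2=0
add link → L=2 J1=0 J2=0
R@0,1 dof=1 J1 → L=2 J1=1 J2=0
add link → L=3 J1=1 J2=0
C@0,2 dof=2 J2 → L=3 J1=1 J2=1
P@2,1 dof=1 J1 → L=3 J1=2 J2=1
M=3(L−1)−2J1−J2=3·2−2·2−1=1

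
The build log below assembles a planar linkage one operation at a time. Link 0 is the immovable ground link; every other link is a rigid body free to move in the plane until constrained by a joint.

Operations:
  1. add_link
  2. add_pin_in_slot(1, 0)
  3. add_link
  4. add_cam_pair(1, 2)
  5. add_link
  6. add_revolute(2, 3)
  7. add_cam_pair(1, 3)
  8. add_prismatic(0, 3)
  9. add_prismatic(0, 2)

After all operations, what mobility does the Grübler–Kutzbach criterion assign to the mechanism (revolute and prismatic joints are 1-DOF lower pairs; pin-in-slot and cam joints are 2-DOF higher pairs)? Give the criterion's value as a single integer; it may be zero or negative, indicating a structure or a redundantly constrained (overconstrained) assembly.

M = 0

[1;0;0] (link 0 is ground)
L+ [2;0;0]
PS(1,0)∈J2 [2;0;1]
L+ [3;0;1]
C(1,2)∈J2 [3;0;2]
L+ [4;0;2]
R(2,3)∈J1 [4;1;2]
C(1,3)∈J2 [4;1;3]
P(0,3)∈J1 [4;2;3]
P(0,2)∈J1 [4;3;3]
mobility = 9 − 6 − 3 = 0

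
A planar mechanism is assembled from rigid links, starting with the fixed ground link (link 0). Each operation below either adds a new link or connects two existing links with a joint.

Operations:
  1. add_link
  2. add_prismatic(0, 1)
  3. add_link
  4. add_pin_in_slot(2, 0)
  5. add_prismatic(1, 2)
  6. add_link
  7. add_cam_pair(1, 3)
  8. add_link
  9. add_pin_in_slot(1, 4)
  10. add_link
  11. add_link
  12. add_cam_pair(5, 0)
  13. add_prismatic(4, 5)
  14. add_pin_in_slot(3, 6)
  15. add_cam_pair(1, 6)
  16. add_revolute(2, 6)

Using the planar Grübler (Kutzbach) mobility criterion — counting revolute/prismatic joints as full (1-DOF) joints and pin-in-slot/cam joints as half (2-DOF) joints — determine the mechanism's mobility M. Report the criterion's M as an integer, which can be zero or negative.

M = 4

(L,J1,J2)=(1,0,0); link0 fixed
link1: (2,0,0)
P 0-1 [J1]: (2,1,0)
link2: (3,1,0)
PS 2-0 [J2]: (3,1,1)
P 1-2 [J1]: (3,2,1)
link3: (4,2,1)
C 1-3 [J2]: (4,2,2)
link4: (5,2,2)
PS 1-4 [J2]: (5,2,3)
link5: (6,2,3)
link6: (7,2,3)
C 5-0 [J2]: (7,2,4)
P 4-5 [J1]: (7,3,4)
PS 3-6 [J2]: (7,3,5)
C 1-6 [J2]: (7,3,6)
R 2-6 [J1]: (7,4,6)
Grübler: 3·6 − 2·4 − 6 = 4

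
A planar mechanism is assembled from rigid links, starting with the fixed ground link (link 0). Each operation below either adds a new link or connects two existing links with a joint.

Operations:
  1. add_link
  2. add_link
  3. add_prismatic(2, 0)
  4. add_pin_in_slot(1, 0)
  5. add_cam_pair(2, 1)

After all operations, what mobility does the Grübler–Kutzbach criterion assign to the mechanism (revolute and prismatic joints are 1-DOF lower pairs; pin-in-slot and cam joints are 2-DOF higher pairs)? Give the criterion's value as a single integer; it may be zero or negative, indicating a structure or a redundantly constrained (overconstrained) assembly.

link 0 = ground. State L|J1|J2 = 1|0|0
+link1  2|0|0
+link2  3|0|0
P(2,0) f=1→J1  3|1|0
PS(1,0) f=2→J2  3|1|1
C(2,1) f=2→J2  3|1|2
M = 3(3−1)−2·1−2 = 6−2−2 = 2

M = 2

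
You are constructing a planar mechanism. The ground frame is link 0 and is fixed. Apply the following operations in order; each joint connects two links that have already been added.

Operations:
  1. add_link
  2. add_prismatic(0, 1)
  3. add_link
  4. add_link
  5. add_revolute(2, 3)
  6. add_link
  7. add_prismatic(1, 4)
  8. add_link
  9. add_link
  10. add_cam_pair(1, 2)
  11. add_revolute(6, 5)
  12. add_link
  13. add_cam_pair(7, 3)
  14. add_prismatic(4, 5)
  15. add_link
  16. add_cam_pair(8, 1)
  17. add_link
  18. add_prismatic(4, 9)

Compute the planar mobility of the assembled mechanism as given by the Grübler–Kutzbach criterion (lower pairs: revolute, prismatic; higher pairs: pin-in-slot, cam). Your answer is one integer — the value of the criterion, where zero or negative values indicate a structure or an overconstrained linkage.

[1;0;0] (link 0 is ground)
L+ [2;0;0]
P(0,1)∈J1 [2;1;0]
L+ [3;1;0]
L+ [4;1;0]
R(2,3)∈J1 [4;2;0]
L+ [5;2;0]
P(1,4)∈J1 [5;3;0]
L+ [6;3;0]
L+ [7;3;0]
C(1,2)∈J2 [7;3;1]
R(6,5)∈J1 [7;4;1]
L+ [8;4;1]
C(7,3)∈J2 [8;4;2]
P(4,5)∈J1 [8;5;2]
L+ [9;5;2]
C(8,1)∈J2 [9;5;3]
L+ [10;5;3]
P(4,9)∈J1 [10;6;3]
mobility = 27 − 12 − 3 = 12

M = 12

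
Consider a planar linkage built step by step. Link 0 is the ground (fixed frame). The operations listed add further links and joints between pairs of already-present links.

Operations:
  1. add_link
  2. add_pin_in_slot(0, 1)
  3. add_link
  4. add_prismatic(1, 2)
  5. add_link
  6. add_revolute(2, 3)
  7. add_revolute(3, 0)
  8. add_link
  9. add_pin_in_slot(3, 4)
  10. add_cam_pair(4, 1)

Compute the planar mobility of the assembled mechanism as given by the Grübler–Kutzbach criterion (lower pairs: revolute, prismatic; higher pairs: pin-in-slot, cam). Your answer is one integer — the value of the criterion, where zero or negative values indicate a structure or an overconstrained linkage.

M = 3

link 0 = ground. State L|J1|J2 = 1|0|0
+link1  2|0|0
PS(0,1) f=2→J2  2|0|1
+link2  3|0|1
P(1,2) f=1→J1  3|1|1
+link3  4|1|1
R(2,3) f=1→J1  4|2|1
R(3,0) f=1→J1  4|3|1
+link4  5|3|1
PS(3,4) f=2→J2  5|3|2
C(4,1) f=2→J2  5|3|3
M = 3(5−1)−2·3−3 = 12−6−3 = 3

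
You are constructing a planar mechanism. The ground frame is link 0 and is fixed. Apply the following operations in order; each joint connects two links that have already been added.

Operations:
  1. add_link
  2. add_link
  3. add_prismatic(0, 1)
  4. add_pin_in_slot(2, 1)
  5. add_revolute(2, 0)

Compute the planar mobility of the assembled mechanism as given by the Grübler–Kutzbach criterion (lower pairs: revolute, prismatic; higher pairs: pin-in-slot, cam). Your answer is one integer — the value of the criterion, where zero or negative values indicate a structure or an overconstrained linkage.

link 0 = ground. State L|J1|J2 = 1|0|0
+link1  2|0|0
+link2  3|0|0
P(0,1) f=1→J1  3|1|0
PS(2,1) f=2→J2  3|1|1
R(2,0) f=1→J1  3|2|1
M = 3(3−1)−2·2−1 = 6−4−1 = 1

M = 1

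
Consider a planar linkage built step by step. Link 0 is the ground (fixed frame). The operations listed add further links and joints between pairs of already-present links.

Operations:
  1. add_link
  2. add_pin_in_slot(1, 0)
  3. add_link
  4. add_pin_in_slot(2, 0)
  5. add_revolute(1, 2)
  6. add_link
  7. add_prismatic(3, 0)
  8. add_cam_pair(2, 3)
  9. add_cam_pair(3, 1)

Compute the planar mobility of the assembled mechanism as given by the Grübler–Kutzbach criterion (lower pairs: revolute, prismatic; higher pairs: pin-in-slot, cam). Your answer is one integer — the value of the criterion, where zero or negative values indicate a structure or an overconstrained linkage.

L=1 J1=0 J2=0
add link → L=2 J1=0 J2=0
PS@1,0 dof=2 J2 → L=2 J1=0 J2=1
add link → L=3 J1=0 J2=1
PS@2,0 dof=2 J2 → L=3 J1=0 J2=2
R@1,2 dof=1 J1 → L=3 J1=1 J2=2
add link → L=4 J1=1 J2=2
P@3,0 dof=1 J1 → L=4 J1=2 J2=2
C@2,3 dof=2 J2 → L=4 J1=2 J2=3
C@3,1 dof=2 J2 → L=4 J1=2 J2=4
M=3(L−1)−2J1−J2=3·3−2·2−4=1

M = 1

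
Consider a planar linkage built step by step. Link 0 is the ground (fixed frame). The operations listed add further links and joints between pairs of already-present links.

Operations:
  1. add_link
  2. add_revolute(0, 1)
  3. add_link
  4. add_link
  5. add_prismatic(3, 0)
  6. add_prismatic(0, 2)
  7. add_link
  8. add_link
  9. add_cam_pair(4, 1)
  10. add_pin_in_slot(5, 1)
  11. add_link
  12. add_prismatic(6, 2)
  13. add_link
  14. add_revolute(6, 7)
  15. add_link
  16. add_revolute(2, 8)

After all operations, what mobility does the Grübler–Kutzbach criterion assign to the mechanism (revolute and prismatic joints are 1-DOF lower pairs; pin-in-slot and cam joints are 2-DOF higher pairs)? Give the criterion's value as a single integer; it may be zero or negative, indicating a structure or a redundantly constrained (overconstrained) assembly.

M = 10

L=1 J1=0 J2=0
add link → L=2 J1=0 J2=0
R@0,1 dof=1 J1 → L=2 J1=1 J2=0
add link → L=3 J1=1 J2=0
add link → L=4 J1=1 J2=0
P@3,0 dof=1 J1 → L=4 J1=2 J2=0
P@0,2 dof=1 J1 → L=4 J1=3 J2=0
add link → L=5 J1=3 J2=0
add link → L=6 J1=3 J2=0
C@4,1 dof=2 J2 → L=6 J1=3 J2=1
PS@5,1 dof=2 J2 → L=6 J1=3 J2=2
add link → L=7 J1=3 J2=2
P@6,2 dof=1 J1 → L=7 J1=4 J2=2
add link → L=8 J1=4 J2=2
R@6,7 dof=1 J1 → L=8 J1=5 J2=2
add link → L=9 J1=5 J2=2
R@2,8 dof=1 J1 → L=9 J1=6 J2=2
M=3(L−1)−2J1−J2=3·8−2·6−2=10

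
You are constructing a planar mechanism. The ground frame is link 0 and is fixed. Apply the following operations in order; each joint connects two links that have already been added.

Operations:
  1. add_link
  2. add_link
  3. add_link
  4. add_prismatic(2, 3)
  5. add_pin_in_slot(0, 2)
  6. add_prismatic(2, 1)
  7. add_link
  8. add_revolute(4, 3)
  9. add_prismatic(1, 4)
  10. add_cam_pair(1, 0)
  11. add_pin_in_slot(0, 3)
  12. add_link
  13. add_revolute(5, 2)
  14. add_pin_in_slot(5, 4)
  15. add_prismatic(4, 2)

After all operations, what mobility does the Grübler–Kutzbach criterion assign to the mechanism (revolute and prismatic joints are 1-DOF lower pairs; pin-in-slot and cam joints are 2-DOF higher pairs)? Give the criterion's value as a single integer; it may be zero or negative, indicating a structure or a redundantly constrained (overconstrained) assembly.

L=1 J1=0 J2=0
add link → L=2 J1=0 J2=0
add link → L=3 J1=0 J2=0
add link → L=4 J1=0 J2=0
P@2,3 dof=1 J1 → L=4 J1=1 J2=0
PS@0,2 dof=2 J2 → L=4 J1=1 J2=1
P@2,1 dof=1 J1 → L=4 J1=2 J2=1
add link → L=5 J1=2 J2=1
R@4,3 dof=1 J1 → L=5 J1=3 J2=1
P@1,4 dof=1 J1 → L=5 J1=4 J2=1
C@1,0 dof=2 J2 → L=5 J1=4 J2=2
PS@0,3 dof=2 J2 → L=5 J1=4 J2=3
add link → L=6 J1=4 J2=3
R@5,2 dof=1 J1 → L=6 J1=5 J2=3
PS@5,4 dof=2 J2 → L=6 J1=5 J2=4
P@4,2 dof=1 J1 → L=6 J1=6 J2=4
M=3(L−1)−2J1−J2=3·5−2·6−4=-1

M = -1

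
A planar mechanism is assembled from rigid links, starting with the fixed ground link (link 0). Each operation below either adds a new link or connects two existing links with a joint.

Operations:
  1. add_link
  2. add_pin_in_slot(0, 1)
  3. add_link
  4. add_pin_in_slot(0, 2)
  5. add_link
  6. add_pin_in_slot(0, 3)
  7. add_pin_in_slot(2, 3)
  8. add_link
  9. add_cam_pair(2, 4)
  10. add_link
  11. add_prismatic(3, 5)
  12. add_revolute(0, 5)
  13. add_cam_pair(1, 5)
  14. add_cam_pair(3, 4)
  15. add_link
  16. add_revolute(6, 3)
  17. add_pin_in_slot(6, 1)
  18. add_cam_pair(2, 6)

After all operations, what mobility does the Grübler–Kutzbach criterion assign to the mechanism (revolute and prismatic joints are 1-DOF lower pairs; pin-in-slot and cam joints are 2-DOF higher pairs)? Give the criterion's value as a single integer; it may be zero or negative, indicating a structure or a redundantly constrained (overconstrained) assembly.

L=1 J1=0 J2=0
add link → L=2 J1=0 J2=0
PS@0,1 dof=2 J2 → L=2 J1=0 J2=1
add link → L=3 J1=0 J2=1
PS@0,2 dof=2 J2 → L=3 J1=0 J2=2
add link → L=4 J1=0 J2=2
PS@0,3 dof=2 J2 → L=4 J1=0 J2=3
PS@2,3 dof=2 J2 → L=4 J1=0 J2=4
add link → L=5 J1=0 J2=4
C@2,4 dof=2 J2 → L=5 J1=0 J2=5
add link → L=6 J1=0 J2=5
P@3,5 dof=1 J1 → L=6 J1=1 J2=5
R@0,5 dof=1 J1 → L=6 J1=2 J2=5
C@1,5 dof=2 J2 → L=6 J1=2 J2=6
C@3,4 dof=2 J2 → L=6 J1=2 J2=7
add link → L=7 J1=2 J2=7
R@6,3 dof=1 J1 → L=7 J1=3 J2=7
PS@6,1 dof=2 J2 → L=7 J1=3 J2=8
C@2,6 dof=2 J2 → L=7 J1=3 J2=9
M=3(L−1)−2J1−J2=3·6−2·3−9=3

M = 3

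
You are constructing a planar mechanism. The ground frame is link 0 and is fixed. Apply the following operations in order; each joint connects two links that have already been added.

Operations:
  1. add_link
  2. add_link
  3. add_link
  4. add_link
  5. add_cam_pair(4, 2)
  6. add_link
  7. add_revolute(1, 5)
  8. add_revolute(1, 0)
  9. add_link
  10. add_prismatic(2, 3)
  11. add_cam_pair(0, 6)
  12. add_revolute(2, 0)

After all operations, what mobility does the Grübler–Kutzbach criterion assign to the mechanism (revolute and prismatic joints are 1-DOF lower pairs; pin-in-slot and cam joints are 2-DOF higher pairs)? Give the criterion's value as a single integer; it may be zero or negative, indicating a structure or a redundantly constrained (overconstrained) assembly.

link 0 = ground. State L|J1|J2 = 1|0|0
+link1  2|0|0
+link2  3|0|0
+link3  4|0|0
+link4  5|0|0
C(4,2) f=2→J2  5|0|1
+link5  6|0|1
R(1,5) f=1→J1  6|1|1
R(1,0) f=1→J1  6|2|1
+link6  7|2|1
P(2,3) f=1→J1  7|3|1
C(0,6) f=2→J2  7|3|2
R(2,0) f=1→J1  7|4|2
M = 3(7−1)−2·4−2 = 18−8−2 = 8

M = 8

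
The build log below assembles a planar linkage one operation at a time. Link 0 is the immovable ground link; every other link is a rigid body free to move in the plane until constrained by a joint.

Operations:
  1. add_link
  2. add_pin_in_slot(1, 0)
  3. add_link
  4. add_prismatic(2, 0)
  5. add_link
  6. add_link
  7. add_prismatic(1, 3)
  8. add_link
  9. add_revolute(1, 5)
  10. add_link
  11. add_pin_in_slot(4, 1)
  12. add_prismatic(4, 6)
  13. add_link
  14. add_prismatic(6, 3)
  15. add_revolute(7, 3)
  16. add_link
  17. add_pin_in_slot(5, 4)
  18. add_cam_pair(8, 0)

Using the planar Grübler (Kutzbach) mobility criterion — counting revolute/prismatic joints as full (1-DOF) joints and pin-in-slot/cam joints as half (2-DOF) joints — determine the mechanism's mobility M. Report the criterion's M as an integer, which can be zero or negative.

M = 8

(L,J1,J2)=(1,0,0); link0 fixed
link1: (2,0,0)
PS 1-0 [J2]: (2,0,1)
link2: (3,0,1)
P 2-0 [J1]: (3,1,1)
link3: (4,1,1)
link4: (5,1,1)
P 1-3 [J1]: (5,2,1)
link5: (6,2,1)
R 1-5 [J1]: (6,3,1)
link6: (7,3,1)
PS 4-1 [J2]: (7,3,2)
P 4-6 [J1]: (7,4,2)
link7: (8,4,2)
P 6-3 [J1]: (8,5,2)
R 7-3 [J1]: (8,6,2)
link8: (9,6,2)
PS 5-4 [J2]: (9,6,3)
C 8-0 [J2]: (9,6,4)
Grübler: 3·8 − 2·6 − 4 = 8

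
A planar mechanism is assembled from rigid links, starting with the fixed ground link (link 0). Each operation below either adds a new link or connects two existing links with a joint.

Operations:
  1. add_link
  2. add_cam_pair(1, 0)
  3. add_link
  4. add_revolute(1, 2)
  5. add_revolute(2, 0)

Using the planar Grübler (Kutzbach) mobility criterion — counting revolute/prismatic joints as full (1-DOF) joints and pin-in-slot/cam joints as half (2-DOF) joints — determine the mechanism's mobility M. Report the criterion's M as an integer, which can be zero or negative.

L=1 J1=0 J2=0
add link → L=2 J1=0 J2=0
C@1,0 dof=2 J2 → L=2 J1=0 J2=1
add link → L=3 J1=0 J2=1
R@1,2 dof=1 J1 → L=3 J1=1 J2=1
R@2,0 dof=1 J1 → L=3 J1=2 J2=1
M=3(L−1)−2J1−J2=3·2−2·2−1=1

M = 1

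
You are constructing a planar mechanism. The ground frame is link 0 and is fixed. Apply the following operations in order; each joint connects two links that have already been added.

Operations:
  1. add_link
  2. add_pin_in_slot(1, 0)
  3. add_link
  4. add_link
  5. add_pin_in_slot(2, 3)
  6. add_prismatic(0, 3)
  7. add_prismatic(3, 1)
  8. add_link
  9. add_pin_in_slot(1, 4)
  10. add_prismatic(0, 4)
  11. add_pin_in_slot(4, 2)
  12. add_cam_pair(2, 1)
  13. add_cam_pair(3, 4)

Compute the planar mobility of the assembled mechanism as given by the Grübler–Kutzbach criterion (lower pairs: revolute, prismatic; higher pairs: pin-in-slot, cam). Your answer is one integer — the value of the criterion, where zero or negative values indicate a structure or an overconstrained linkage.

link 0 = ground. State L|J1|J2 = 1|0|0
+link1  2|0|0
PS(1,0) f=2→J2  2|0|1
+link2  3|0|1
+link3  4|0|1
PS(2,3) f=2→J2  4|0|2
P(0,3) f=1→J1  4|1|2
P(3,1) f=1→J1  4|2|2
+link4  5|2|2
PS(1,4) f=2→J2  5|2|3
P(0,4) f=1→J1  5|3|3
PS(4,2) f=2→J2  5|3|4
C(2,1) f=2→J2  5|3|5
C(3,4) f=2→J2  5|3|6
M = 3(5−1)−2·3−6 = 12−6−6 = 0

M = 0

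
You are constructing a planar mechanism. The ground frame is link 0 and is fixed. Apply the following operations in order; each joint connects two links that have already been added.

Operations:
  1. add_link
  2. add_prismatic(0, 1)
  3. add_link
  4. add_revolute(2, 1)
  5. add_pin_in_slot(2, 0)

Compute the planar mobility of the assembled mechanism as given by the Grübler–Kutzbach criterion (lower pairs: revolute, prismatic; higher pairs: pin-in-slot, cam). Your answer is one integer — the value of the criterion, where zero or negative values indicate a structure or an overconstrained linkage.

[1;0;0] (link 0 is ground)
L+ [2;0;0]
P(0,1)∈J1 [2;1;0]
L+ [3;1;0]
R(2,1)∈J1 [3;2;0]
PS(2,0)∈J2 [3;2;1]
mobility = 6 − 4 − 1 = 1

M = 1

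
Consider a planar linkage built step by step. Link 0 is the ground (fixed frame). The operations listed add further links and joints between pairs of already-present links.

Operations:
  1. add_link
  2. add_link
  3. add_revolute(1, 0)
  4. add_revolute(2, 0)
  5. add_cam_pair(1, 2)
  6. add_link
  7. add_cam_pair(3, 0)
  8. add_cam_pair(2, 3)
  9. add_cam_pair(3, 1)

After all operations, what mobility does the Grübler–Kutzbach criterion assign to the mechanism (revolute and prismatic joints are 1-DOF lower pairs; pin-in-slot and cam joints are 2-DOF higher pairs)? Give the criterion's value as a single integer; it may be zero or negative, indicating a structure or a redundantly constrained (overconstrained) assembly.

L=1 J1=0 J2=0
add link → L=2 J1=0 J2=0
add link → L=3 J1=0 J2=0
R@1,0 dof=1 J1 → L=3 J1=1 J2=0
R@2,0 dof=1 J1 → L=3 J1=2 J2=0
C@1,2 dof=2 J2 → L=3 J1=2 J2=1
add link → L=4 J1=2 J2=1
C@3,0 dof=2 J2 → L=4 J1=2 J2=2
C@2,3 dof=2 J2 → L=4 J1=2 J2=3
C@3,1 dof=2 J2 → L=4 J1=2 J2=4
M=3(L−1)−2J1−J2=3·3−2·2−4=1

M = 1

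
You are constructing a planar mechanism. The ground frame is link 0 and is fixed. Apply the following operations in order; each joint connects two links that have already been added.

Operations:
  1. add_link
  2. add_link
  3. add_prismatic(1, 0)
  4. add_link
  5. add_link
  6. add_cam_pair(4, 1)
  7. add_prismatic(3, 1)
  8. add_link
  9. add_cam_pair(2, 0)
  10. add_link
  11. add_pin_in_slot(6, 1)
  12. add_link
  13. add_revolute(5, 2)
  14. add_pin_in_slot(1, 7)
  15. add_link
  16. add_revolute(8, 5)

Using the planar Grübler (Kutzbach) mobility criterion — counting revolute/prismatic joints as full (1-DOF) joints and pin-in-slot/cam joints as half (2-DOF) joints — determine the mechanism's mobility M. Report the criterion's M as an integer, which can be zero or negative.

L=1 J1=0 J2=0
add link → L=2 J1=0 J2=0
add link → L=3 J1=0 J2=0
P@1,0 dof=1 J1 → L=3 J1=1 J2=0
add link → L=4 J1=1 J2=0
add link → L=5 J1=1 J2=0
C@4,1 dof=2 J2 → L=5 J1=1 J2=1
P@3,1 dof=1 J1 → L=5 J1=2 J2=1
add link → L=6 J1=2 J2=1
C@2,0 dof=2 J2 → L=6 J1=2 J2=2
add link → L=7 J1=2 J2=2
PS@6,1 dof=2 J2 → L=7 J1=2 J2=3
add link → L=8 J1=2 J2=3
R@5,2 dof=1 J1 → L=8 J1=3 J2=3
PS@1,7 dof=2 J2 → L=8 J1=3 J2=4
add link → L=9 J1=3 J2=4
R@8,5 dof=1 J1 → L=9 J1=4 J2=4
M=3(L−1)−2J1−J2=3·8−2·4−4=12

M = 12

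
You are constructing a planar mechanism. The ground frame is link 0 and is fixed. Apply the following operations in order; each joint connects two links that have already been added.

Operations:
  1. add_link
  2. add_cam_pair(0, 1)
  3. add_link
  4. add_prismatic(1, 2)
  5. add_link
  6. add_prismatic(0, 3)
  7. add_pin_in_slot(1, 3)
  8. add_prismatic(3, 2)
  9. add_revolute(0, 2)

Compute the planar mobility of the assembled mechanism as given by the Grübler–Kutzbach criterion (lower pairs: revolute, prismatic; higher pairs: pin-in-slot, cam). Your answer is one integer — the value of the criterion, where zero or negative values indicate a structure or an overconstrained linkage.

link 0 = ground. State L|J1|J2 = 1|0|0
+link1  2|0|0
C(0,1) f=2→J2  2|0|1
+link2  3|0|1
P(1,2) f=1→J1  3|1|1
+link3  4|1|1
P(0,3) f=1→J1  4|2|1
PS(1,3) f=2→J2  4|2|2
P(3,2) f=1→J1  4|3|2
R(0,2) f=1→J1  4|4|2
M = 3(4−1)−2·4−2 = 9−8−2 = -1

M = -1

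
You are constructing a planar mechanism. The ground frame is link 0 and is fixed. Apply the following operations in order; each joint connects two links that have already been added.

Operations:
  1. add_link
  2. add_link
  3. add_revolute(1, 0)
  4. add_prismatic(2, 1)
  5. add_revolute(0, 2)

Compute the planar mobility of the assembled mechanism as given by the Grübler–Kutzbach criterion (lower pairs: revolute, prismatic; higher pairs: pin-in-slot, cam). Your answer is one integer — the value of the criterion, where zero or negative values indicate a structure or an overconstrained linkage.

M = 0

[1;0;0] (link 0 is ground)
L+ [2;0;0]
L+ [3;0;0]
R(1,0)∈J1 [3;1;0]
P(2,1)∈J1 [3;2;0]
R(0,2)∈J1 [3;3;0]
mobility = 6 − 6 − 0 = 0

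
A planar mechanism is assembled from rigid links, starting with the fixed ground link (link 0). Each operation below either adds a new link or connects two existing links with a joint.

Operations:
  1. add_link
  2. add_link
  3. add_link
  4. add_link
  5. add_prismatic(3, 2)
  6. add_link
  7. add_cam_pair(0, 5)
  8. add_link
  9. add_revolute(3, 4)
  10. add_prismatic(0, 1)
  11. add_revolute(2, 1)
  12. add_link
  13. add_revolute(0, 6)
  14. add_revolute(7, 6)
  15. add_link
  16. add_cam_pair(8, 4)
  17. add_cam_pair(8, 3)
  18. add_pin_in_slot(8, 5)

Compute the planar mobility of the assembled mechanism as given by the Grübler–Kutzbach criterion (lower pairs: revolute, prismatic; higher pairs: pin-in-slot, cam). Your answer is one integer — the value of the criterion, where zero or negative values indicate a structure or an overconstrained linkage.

M = 8

link 0 = ground. State L|J1|J2 = 1|0|0
+link1  2|0|0
+link2  3|0|0
+link3  4|0|0
+link4  5|0|0
P(3,2) f=1→J1  5|1|0
+link5  6|1|0
C(0,5) f=2→J2  6|1|1
+link6  7|1|1
R(3,4) f=1→J1  7|2|1
P(0,1) f=1→J1  7|3|1
R(2,1) f=1→J1  7|4|1
+link7  8|4|1
R(0,6) f=1→J1  8|5|1
R(7,6) f=1→J1  8|6|1
+link8  9|6|1
C(8,4) f=2→J2  9|6|2
C(8,3) f=2→J2  9|6|3
PS(8,5) f=2→J2  9|6|4
M = 3(9−1)−2·6−4 = 24−12−4 = 8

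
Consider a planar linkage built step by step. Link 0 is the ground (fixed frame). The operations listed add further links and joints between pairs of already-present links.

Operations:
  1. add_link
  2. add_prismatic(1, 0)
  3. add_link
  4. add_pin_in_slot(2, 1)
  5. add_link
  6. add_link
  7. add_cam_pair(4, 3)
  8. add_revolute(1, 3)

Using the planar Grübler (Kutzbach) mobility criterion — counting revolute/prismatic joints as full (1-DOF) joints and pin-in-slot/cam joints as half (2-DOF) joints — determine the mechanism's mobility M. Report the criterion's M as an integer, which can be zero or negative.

link 0 = ground. State L|J1|J2 = 1|0|0
+link1  2|0|0
P(1,0) f=1→J1  2|1|0
+link2  3|1|0
PS(2,1) f=2→J2  3|1|1
+link3  4|1|1
+link4  5|1|1
C(4,3) f=2→J2  5|1|2
R(1,3) f=1→J1  5|2|2
M = 3(5−1)−2·2−2 = 12−4−2 = 6

M = 6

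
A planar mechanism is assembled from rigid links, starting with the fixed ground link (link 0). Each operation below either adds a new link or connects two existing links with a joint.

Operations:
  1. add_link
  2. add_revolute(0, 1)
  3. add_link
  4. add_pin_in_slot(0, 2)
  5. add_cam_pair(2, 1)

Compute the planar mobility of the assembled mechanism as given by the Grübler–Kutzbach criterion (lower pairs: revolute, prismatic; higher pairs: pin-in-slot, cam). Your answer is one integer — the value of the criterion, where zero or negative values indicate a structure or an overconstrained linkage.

M = 2

ground; <1,0,0>
#1 <2,0,0>
R:0↔1 J1 <2,1,0>
#2 <3,1,0>
PS:0↔2 J2 <3,1,1>
C:2↔1 J2 <3,1,2>
3×2 − 2×1 − 1×2 = 2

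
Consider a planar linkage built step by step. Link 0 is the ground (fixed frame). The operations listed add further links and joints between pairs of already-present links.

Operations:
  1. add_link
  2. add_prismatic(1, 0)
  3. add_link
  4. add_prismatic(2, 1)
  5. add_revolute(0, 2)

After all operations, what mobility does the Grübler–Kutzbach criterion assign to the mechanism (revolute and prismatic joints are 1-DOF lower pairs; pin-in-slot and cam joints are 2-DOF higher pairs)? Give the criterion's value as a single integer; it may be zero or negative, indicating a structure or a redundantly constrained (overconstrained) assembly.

(L,J1,J2)=(1,0,0); link0 fixed
link1: (2,0,0)
P 1-0 [J1]: (2,1,0)
link2: (3,1,0)
P 2-1 [J1]: (3,2,0)
R 0-2 [J1]: (3,3,0)
Grübler: 3·2 − 2·3 − 0 = 0

M = 0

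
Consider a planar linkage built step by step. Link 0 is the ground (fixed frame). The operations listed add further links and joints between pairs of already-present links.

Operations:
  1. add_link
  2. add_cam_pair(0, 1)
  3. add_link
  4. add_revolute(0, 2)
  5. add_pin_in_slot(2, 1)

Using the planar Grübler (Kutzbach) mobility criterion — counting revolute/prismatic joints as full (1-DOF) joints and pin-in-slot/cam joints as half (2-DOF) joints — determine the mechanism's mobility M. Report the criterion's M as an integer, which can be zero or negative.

M = 2

[1;0;0] (link 0 is ground)
L+ [2;0;0]
C(0,1)∈J2 [2;0;1]
L+ [3;0;1]
R(0,2)∈J1 [3;1;1]
PS(2,1)∈J2 [3;1;2]
mobility = 6 − 2 − 2 = 2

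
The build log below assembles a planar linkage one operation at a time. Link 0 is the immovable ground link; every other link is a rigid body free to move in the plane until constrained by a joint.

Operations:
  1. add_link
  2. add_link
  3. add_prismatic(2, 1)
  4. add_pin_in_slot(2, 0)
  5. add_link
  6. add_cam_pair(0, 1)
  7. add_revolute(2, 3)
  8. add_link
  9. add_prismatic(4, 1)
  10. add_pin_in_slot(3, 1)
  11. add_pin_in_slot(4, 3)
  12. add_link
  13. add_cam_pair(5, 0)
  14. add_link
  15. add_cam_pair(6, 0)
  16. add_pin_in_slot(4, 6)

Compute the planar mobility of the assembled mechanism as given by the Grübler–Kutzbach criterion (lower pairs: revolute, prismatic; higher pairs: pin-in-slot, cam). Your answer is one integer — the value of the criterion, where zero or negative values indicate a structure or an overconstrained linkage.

M = 5

ground; <1,0,0>
#1 <2,0,0>
#2 <3,0,0>
P:2↔1 J1 <3,1,0>
PS:2↔0 J2 <3,1,1>
#3 <4,1,1>
C:0↔1 J2 <4,1,2>
R:2↔3 J1 <4,2,2>
#4 <5,2,2>
P:4↔1 J1 <5,3,2>
PS:3↔1 J2 <5,3,3>
PS:4↔3 J2 <5,3,4>
#5 <6,3,4>
C:5↔0 J2 <6,3,5>
#6 <7,3,5>
C:6↔0 J2 <7,3,6>
PS:4↔6 J2 <7,3,7>
3×6 − 2×3 − 1×7 = 5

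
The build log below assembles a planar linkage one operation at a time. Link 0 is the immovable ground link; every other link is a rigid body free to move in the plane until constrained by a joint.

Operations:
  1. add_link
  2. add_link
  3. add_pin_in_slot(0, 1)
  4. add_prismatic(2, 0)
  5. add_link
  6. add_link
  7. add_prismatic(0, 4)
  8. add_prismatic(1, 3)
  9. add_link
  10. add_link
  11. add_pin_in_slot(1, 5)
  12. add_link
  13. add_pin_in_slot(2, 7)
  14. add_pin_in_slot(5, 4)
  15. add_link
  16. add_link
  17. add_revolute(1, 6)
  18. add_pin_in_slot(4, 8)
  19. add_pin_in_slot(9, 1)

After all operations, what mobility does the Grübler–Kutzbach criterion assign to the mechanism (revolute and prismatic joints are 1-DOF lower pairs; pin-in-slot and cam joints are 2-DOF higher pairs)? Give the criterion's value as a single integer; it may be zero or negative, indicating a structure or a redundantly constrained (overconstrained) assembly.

M = 13

ground; <1,0,0>
#1 <2,0,0>
#2 <3,0,0>
PS:0↔1 J2 <3,0,1>
P:2↔0 J1 <3,1,1>
#3 <4,1,1>
#4 <5,1,1>
P:0↔4 J1 <5,2,1>
P:1↔3 J1 <5,3,1>
#5 <6,3,1>
#6 <7,3,1>
PS:1↔5 J2 <7,3,2>
#7 <8,3,2>
PS:2↔7 J2 <8,3,3>
PS:5↔4 J2 <8,3,4>
#8 <9,3,4>
#9 <10,3,4>
R:1↔6 J1 <10,4,4>
PS:4↔8 J2 <10,4,5>
PS:9↔1 J2 <10,4,6>
3×9 − 2×4 − 1×6 = 13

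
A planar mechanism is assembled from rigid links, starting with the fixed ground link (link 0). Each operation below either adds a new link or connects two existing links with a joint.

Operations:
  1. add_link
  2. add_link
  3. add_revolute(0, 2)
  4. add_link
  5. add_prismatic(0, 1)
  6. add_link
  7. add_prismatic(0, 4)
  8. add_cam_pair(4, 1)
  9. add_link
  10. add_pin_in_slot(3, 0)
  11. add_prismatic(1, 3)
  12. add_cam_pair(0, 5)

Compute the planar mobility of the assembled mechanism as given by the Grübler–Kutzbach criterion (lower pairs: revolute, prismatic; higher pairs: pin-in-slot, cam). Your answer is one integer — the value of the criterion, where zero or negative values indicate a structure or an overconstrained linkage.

link 0 = ground. State L|J1|J2 = 1|0|0
+link1  2|0|0
+link2  3|0|0
R(0,2) f=1→J1  3|1|0
+link3  4|1|0
P(0,1) f=1→J1  4|2|0
+link4  5|2|0
P(0,4) f=1→J1  5|3|0
C(4,1) f=2→J2  5|3|1
+link5  6|3|1
PS(3,0) f=2→J2  6|3|2
P(1,3) f=1→J1  6|4|2
C(0,5) f=2→J2  6|4|3
M = 3(6−1)−2·4−3 = 15−8−3 = 4

M = 4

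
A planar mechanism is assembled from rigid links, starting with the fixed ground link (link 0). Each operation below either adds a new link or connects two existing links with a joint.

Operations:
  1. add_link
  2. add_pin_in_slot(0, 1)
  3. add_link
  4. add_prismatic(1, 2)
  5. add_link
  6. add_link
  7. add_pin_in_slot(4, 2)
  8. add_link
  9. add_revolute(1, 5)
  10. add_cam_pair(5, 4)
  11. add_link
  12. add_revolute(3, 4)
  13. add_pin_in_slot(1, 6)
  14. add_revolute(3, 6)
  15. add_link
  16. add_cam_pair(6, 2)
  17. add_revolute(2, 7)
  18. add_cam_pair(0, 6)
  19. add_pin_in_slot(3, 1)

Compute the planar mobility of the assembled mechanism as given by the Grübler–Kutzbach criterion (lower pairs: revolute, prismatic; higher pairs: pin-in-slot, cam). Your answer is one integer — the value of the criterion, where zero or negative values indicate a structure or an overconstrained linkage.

M = 4

link 0 = ground. State L|J1|J2 = 1|0|0
+link1  2|0|0
PS(0,1) f=2→J2  2|0|1
+link2  3|0|1
P(1,2) f=1→J1  3|1|1
+link3  4|1|1
+link4  5|1|1
PS(4,2) f=2→J2  5|1|2
+link5  6|1|2
R(1,5) f=1→J1  6|2|2
C(5,4) f=2→J2  6|2|3
+link6  7|2|3
R(3,4) f=1→J1  7|3|3
PS(1,6) f=2→J2  7|3|4
R(3,6) f=1→J1  7|4|4
+link7  8|4|4
C(6,2) f=2→J2  8|4|5
R(2,7) f=1→J1  8|5|5
C(0,6) f=2→J2  8|5|6
PS(3,1) f=2→J2  8|5|7
M = 3(8−1)−2·5−7 = 21−10−7 = 4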